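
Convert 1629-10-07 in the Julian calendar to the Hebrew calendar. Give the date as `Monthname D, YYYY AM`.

The source date corresponds to 17 October 1629 in the Gregorian calendar (JDN 2316330).
That day falls on 30 Tishrei 5390 AM in the Hebrew calendar.

Tishrei 30, 5390 AM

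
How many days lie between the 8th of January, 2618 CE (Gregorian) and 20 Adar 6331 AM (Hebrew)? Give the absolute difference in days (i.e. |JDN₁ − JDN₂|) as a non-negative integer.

First date → JDN 2677272; second date → JDN 2660175.
The interval is |2677272 − 2660175| = 17097 days.

17097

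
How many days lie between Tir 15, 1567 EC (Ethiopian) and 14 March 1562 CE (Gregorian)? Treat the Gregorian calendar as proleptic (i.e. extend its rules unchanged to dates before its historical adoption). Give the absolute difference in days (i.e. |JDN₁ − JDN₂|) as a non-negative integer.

4695

First date → JDN 2296336; second date → JDN 2291641.
The interval is |2296336 − 2291641| = 4695 days.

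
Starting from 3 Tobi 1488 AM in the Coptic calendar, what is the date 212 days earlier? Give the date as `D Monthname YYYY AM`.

7 Paoni 1487 AM

JDN of 3 Tobi 1488 AM = 2368279.
2368279 − 212 = 2368067.
JDN 2368067 in the Coptic calendar is 7 Paoni 1487 AM.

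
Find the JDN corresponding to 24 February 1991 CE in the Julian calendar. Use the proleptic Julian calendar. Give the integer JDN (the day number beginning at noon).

In the Gregorian calendar the same day is 9 March 1991.
JDN 2299161 is 15 October 1582 CE (Gregorian); the target day is +149164 days from there, so JDN = 2448325.

2448325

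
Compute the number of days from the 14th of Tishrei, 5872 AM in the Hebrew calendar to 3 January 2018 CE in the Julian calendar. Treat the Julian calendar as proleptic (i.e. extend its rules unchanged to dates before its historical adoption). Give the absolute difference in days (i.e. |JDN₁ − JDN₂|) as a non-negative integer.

First date → JDN 2492375; second date → JDN 2458135.
The interval is |2492375 − 2458135| = 34240 days.

34240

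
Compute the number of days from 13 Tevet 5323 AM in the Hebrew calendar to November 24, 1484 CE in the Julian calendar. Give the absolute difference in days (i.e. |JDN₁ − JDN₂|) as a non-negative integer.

28504

JDN of the first date = 2291921.
JDN of the second date = 2263417.
|2263417 − 2291921| = 28504.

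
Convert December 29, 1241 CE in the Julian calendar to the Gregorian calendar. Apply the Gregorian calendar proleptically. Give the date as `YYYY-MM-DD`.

For dates in this range the Gregorian date is 7 days ahead of the Julian.
29 December 1241 Julian + 7 days → 5 January 1242 Gregorian.

1242-01-05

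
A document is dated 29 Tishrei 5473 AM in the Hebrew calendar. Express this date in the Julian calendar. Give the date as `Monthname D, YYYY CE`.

October 18, 1712 CE

Both dates share Julian Day Number 2346657; in the Julian calendar that is 18 October 1712 CE.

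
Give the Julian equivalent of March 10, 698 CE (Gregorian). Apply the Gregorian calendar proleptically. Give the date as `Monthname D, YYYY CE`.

March 7, 698 CE

At this point the Julian calendar is 3 days behind the Gregorian.
10 March 698 Gregorian − 3 days → 7 March 698 Julian.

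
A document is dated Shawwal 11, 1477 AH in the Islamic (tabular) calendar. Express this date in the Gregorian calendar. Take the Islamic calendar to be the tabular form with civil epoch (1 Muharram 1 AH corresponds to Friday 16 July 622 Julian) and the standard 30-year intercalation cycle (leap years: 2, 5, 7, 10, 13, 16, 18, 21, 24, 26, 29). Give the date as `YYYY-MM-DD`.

2055-05-08

Julian Day Number of the source date = 2471761.
Converting JDN 2471761 to the Gregorian calendar gives 8 May 2055 CE.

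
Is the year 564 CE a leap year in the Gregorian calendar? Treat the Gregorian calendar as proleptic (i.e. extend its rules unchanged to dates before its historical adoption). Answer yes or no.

yes

564 is divisible by 4 and not by 100, so it is a leap year.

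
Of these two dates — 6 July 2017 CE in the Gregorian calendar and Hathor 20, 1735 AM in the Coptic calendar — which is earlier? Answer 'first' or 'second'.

first

First date → JDN 2457941; second date → JDN 2458452.
JDN 2457941 < JDN 2458452, so the first date is earlier.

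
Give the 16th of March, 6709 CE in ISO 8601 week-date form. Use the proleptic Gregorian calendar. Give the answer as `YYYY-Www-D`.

The weekday is Tuesday (ISO weekday 2).
That Tuesday belongs to ISO week 11 of ISO year 6709.

6709-W11-2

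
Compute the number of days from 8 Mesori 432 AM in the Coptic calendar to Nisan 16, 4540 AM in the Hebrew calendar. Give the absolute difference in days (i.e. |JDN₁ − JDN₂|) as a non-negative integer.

JDN of the first date = 1982790.
JDN of the second date = 2006038.
|2006038 − 1982790| = 23248.

23248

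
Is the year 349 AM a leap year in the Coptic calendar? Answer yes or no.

349 mod 4 = 1; in the Coptic calendar a year is leap when year mod 4 = 3, so it is a common year.

no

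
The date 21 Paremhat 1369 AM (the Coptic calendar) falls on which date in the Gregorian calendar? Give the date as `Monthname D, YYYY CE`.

March 27, 1653 CE

Both dates share Julian Day Number 2324892; in the Gregorian calendar that is 27 March 1653 CE.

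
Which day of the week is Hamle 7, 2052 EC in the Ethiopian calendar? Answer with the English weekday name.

This is JDN 2473655 (14 July 2060 Gregorian).
Since JDN mod 7 = 2 (0 = Monday), the day is Wednesday.

Wednesday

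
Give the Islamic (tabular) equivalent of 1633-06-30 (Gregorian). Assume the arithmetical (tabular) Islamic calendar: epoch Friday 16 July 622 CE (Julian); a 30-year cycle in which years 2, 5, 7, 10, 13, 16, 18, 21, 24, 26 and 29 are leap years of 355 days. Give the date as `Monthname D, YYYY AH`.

Dhu al-Hijjah 22, 1042 AH

Julian Day Number of the source date = 2317682.
Converting JDN 2317682 to the tabular Islamic calendar gives 22 Dhu al-Hijjah 1042 AH.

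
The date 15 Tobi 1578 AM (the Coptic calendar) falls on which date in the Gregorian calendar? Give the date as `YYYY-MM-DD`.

Julian Day Number of the source date = 2401163.
Converting JDN 2401163 to the Gregorian calendar gives 22 January 1862 CE.

1862-01-22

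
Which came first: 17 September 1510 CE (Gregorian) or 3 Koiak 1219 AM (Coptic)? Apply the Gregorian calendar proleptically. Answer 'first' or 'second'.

The two dates have Julian Day Numbers 2272835 and 2269996 respectively.
Since 2269996 < 2272835, the second date comes first.

second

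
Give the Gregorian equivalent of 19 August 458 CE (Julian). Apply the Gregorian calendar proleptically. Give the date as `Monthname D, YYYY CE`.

At this point the Julian calendar is 1 day behind the Gregorian.
19 August 458 Julian + 1 day → 20 August 458 Gregorian.

August 20, 458 CE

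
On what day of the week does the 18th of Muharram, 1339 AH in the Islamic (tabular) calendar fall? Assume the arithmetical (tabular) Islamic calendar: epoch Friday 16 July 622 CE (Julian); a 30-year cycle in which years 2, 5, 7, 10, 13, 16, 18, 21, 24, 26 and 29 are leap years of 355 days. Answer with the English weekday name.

Saturday

In the Gregorian calendar this is 2 October 1920 (JDN 2422600).
JDN 2422600 mod 7 = 5, and JDN 0 was a Monday, so this is a Saturday.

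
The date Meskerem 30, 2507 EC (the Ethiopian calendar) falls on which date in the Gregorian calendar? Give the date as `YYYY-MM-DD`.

2514-10-14

Both dates share Julian Day Number 2639566; in the Gregorian calendar that is 14 October 2514 CE.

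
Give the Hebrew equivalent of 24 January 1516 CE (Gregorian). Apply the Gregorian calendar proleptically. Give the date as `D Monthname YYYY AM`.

10 Shevat 5276 AM

Julian Day Number of the source date = 2274790.
Converting JDN 2274790 to the Hebrew calendar gives 10 Shevat 5276 AM.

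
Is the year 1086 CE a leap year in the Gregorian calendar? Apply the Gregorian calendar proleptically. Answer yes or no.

no

1086 is not divisible by 4, so it is a common year.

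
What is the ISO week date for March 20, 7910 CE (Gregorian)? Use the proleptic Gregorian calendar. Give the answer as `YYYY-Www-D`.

The weekday is Sunday (ISO weekday 7).
That Sunday belongs to ISO week 11 of ISO year 7910.

7910-W11-7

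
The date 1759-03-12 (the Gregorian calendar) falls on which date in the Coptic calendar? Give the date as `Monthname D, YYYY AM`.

Paremhat 5, 1475 AM

Julian Day Number of the source date = 2363592.
Converting JDN 2363592 to the Coptic calendar gives 5 Paremhat 1475 AM.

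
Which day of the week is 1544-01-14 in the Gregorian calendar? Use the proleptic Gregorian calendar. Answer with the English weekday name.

Since JDN mod 7 = 4 (0 = Monday), the day is Friday.

Friday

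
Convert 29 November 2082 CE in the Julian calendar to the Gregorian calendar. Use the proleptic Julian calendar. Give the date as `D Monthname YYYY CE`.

12 December 2082 CE

The Julian–Gregorian offset here is 13 days (Julian trailing).
29 November 2082 Julian + 13 days → 12 December 2082 Gregorian.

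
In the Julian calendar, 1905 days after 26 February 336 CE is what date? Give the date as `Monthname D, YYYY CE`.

JDN of 26 February 336 CE = 1843838.
1843838 + 1905 = 1845743.
JDN 1845743 in the Julian calendar is May 15, 341 CE.

May 15, 341 CE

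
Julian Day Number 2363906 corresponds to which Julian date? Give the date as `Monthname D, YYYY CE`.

JDN 2363906 is 20 January 1760 in the Gregorian calendar.
In the Julian calendar that day is January 9, 1760 CE.

January 9, 1760 CE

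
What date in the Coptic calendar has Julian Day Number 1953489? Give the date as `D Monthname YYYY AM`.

JDN 1953489 is 15 May 636 in the proleptic Gregorian calendar.
In the Coptic calendar that day is 17 Pashons 352 AM.

17 Pashons 352 AM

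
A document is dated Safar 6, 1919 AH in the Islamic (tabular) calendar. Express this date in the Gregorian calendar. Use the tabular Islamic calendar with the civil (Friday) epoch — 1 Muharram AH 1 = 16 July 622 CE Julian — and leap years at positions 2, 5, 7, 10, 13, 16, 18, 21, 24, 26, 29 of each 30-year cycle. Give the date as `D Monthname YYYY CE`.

Both dates share Julian Day Number 2628150; in the Gregorian calendar that is 12 July 2483 CE.

12 July 2483 CE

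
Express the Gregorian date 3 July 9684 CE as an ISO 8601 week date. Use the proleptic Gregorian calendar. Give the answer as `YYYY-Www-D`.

The weekday is Monday (ISO weekday 1).
That Monday belongs to ISO week 27 of ISO year 9684.

9684-W27-1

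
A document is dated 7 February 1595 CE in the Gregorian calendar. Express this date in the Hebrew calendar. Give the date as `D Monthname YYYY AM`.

Julian Day Number of the source date = 2303659.
Converting JDN 2303659 to the Hebrew calendar gives 28 Shevat 5355 AM.

28 Shevat 5355 AM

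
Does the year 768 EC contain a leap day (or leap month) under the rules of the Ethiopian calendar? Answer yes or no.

no

768 mod 4 = 0; in the Ethiopian calendar a year is leap when year mod 4 = 3, so it is a common year.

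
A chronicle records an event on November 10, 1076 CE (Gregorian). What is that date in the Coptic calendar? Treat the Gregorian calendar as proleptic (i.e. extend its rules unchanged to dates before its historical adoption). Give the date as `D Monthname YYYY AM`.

8 Hathor 793 AM

Both dates share Julian Day Number 2114375; in the Coptic calendar that is 8 Hathor 793 AM.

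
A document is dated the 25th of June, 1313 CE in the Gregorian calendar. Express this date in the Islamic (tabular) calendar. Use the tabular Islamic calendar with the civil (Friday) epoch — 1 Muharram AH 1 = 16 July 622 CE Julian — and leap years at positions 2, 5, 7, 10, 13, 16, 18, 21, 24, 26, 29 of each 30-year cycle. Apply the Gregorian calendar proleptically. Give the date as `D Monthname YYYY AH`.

21 Safar 713 AH

Both dates share Julian Day Number 2200799; in the tabular Islamic calendar that is 21 Safar 713 AH.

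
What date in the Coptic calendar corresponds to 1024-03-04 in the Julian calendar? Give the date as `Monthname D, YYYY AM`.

Paremhat 8, 740 AM

The source date corresponds to 10 March 1024 in the proleptic Gregorian calendar (JDN 2095137).
That day falls on 8 Paremhat 740 AM in the Coptic calendar.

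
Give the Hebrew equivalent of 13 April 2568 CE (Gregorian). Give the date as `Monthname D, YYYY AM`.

Nisan 14, 6328 AM

Both dates share Julian Day Number 2659106; in the Hebrew calendar that is 14 Nisan 6328 AM.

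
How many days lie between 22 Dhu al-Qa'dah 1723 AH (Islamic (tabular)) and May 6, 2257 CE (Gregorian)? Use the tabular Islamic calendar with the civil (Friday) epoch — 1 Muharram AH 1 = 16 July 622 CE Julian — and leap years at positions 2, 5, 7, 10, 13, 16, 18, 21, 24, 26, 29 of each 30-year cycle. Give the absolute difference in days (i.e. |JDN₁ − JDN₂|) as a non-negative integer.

13437

First date → JDN 2558975; second date → JDN 2545538.
The interval is |2558975 − 2545538| = 13437 days.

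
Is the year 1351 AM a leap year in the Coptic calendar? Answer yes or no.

1351 mod 4 = 3; in the Coptic calendar a year is leap when year mod 4 = 3, so it is a leap year.

yes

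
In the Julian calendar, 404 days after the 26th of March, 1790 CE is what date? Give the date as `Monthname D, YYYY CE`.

JDN of the 26th of March, 1790 CE = 2374940.
2374940 + 404 = 2375344.
JDN 2375344 in the Julian calendar is May 4, 1791 CE.

May 4, 1791 CE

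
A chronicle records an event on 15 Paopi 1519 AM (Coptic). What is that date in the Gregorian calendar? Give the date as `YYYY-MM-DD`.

1802-10-24

Both dates share Julian Day Number 2379523; in the Gregorian calendar that is 24 October 1802 CE.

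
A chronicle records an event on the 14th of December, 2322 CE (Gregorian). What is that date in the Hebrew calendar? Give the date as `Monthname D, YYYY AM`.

Julian Day Number of the source date = 2569500.
Converting JDN 2569500 to the Hebrew calendar gives 5 Tevet 6083 AM.

Tevet 5, 6083 AM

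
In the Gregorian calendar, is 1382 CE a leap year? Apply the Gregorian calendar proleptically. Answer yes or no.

no

1382 is not divisible by 4, so it is a common year.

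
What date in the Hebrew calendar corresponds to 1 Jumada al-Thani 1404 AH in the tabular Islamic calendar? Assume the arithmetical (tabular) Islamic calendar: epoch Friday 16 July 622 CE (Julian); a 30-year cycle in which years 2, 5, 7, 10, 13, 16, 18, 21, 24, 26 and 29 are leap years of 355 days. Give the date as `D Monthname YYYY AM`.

30 Adar I 5744 AM

Julian Day Number of the source date = 2445764.
Converting JDN 2445764 to the Hebrew calendar gives 30 Adar I 5744 AM.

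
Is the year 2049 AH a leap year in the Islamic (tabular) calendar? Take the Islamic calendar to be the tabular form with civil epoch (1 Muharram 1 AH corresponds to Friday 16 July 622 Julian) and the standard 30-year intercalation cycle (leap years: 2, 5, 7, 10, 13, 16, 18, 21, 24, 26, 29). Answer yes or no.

no

Year 2049 AH is year 9 of its 30-year cycle; leap positions are 2, 5, 7, 10, 13, 16, 18, 21, 24, 26, 29, so it is a common year (354 days).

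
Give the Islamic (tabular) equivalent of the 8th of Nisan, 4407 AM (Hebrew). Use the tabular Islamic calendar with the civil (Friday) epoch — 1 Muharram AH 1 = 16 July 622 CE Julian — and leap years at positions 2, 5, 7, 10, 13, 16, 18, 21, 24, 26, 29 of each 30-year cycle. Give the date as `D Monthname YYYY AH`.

Julian Day Number of the source date = 1957453.
Converting JDN 1957453 to the tabular Islamic calendar gives 7 Jumada al-Thani 26 AH.

7 Jumada al-Thani 26 AH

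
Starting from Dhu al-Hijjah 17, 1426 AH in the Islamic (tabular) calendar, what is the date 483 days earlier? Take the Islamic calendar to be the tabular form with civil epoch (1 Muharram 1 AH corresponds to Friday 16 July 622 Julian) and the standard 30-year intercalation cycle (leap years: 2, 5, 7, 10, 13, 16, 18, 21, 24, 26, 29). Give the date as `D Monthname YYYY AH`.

6 Sha'ban 1425 AH

The starting date is JDN 2453753; 2453753 − 483 = 2453270.
JDN 2453270 corresponds to 6 Sha'ban 1425 AH.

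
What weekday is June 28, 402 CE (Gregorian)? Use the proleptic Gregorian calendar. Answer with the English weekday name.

Since JDN mod 7 = 4 (0 = Monday), the day is Friday.

Friday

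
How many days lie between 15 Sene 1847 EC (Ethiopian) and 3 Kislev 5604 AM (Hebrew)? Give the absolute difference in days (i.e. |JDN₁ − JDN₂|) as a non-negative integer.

JDN of the first date = 2398756.
JDN of the second date = 2394531.
|2394531 − 2398756| = 4225.

4225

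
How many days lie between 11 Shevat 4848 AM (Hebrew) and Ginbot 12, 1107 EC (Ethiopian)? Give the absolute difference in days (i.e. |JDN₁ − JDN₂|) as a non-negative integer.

9982

JDN of the first date = 2118456.
JDN of the second date = 2128438.
|2128438 − 2118456| = 9982.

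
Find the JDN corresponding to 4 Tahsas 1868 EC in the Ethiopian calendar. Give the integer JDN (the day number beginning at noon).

2406236

In the Gregorian calendar the same day is 13 December 1875.
JDN 2451545 is 1 January 2000 CE (Gregorian); the target day is −45309 days from there, so JDN = 2406236.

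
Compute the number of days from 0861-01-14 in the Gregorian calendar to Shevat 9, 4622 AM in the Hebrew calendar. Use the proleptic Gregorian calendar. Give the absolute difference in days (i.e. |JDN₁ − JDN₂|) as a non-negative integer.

JDN of the first date = 2035548.
JDN of the second date = 2035916.
|2035916 − 2035548| = 368.

368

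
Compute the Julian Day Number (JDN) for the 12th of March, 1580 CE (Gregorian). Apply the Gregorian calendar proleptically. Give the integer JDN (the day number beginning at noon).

JDN 2299161 is 15 October 1582 CE (Gregorian); the target day is −947 days from there, so JDN = 2298214.

2298214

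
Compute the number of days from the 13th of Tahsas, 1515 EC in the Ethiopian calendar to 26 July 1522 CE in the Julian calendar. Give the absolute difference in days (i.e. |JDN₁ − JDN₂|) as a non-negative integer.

136

JDN of the first date = 2277311.
JDN of the second date = 2277175.
|2277175 − 2277311| = 136.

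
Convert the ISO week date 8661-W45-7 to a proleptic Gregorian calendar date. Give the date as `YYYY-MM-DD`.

ISO week 1 of 8661 is the week containing the first Thursday of 8661.
Week 45, day 7 (Sunday) lands on 8661-11-10.

8661-11-10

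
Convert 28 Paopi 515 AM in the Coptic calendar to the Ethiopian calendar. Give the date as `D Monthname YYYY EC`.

28 Tikimt 791 EC

The source date corresponds to 29 October 798 in the proleptic Gregorian calendar (JDN 2012825).
That day falls on 28 Tikimt 791 EC in the Ethiopian calendar.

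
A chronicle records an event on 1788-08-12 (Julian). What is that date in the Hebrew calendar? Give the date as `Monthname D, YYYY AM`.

Julian Day Number of the source date = 2374349.
Converting JDN 2374349 to the Hebrew calendar gives 20 Av 5548 AM.

Av 20, 5548 AM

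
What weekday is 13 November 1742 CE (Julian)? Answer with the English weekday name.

Equivalently 24 November 1742 Gregorian, JDN 2357640.
JDN 2357640 mod 7 = 5, and JDN 0 was a Monday, so this is a Saturday.

Saturday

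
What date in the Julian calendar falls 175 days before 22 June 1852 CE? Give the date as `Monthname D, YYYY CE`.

The starting date is JDN 2397674; 2397674 − 175 = 2397499.
JDN 2397499 corresponds to December 30, 1851 CE.

December 30, 1851 CE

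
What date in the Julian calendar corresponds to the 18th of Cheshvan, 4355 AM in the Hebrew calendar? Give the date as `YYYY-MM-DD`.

The source date corresponds to 9 November 594 in the proleptic Gregorian calendar (JDN 1938327).
That day falls on 7 November 594 CE in the Julian calendar.

0594-11-07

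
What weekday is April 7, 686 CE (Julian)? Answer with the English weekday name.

In the proleptic Gregorian calendar this is 10 April 686 (JDN 1971716).
Since JDN mod 7 = 5 (0 = Monday), the day is Saturday.

Saturday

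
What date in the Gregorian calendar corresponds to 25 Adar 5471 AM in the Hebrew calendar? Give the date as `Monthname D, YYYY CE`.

Julian Day Number of the source date = 2346064.
Converting JDN 2346064 to the Gregorian calendar gives 16 March 1711 CE.

March 16, 1711 CE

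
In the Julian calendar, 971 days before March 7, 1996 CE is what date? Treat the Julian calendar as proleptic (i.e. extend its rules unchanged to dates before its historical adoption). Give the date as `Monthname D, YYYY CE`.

JDN of March 7, 1996 CE = 2450163.
2450163 − 971 = 2449192.
JDN 2449192 in the Julian calendar is July 10, 1993 CE.

July 10, 1993 CE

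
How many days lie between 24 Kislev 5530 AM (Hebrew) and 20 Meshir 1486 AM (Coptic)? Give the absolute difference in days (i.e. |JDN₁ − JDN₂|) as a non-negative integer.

First date → JDN 2367531; second date → JDN 2367595.
The interval is |2367531 − 2367595| = 64 days.

64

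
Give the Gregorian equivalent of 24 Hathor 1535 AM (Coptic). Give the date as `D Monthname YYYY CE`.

Julian Day Number of the source date = 2385406.
Converting JDN 2385406 to the Gregorian calendar gives 2 December 1818 CE.

2 December 1818 CE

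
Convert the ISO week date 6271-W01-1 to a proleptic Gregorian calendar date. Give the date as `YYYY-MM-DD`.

ISO week 1 of 6271 is the week containing the first Thursday of 6271.
Week 1, day 1 (Monday) lands on 6271-01-02.

6271-01-02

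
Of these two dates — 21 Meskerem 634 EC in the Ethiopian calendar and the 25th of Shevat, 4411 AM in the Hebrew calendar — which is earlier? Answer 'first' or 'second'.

First date → JDN 1955444; second date → JDN 1958858.
JDN 1955444 < JDN 1958858, so the first date is earlier.

first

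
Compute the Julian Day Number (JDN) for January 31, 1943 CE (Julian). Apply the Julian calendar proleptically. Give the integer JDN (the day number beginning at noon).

2430769

Equivalently 13 February 1943 (Gregorian).
JDN 2299161 is 15 October 1582 CE (Gregorian); the target day is +131608 days from there, so JDN = 2430769.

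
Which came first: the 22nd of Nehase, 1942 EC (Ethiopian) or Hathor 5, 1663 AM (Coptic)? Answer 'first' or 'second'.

second

First date → JDN 2433522; second date → JDN 2432139.
JDN 2432139 < JDN 2433522, so the second date is earlier.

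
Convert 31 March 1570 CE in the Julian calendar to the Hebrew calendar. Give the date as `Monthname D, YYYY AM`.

The source date corresponds to 10 April 1570 in the proleptic Gregorian calendar (JDN 2294590).
That day falls on 25 Nisan 5330 AM in the Hebrew calendar.

Nisan 25, 5330 AM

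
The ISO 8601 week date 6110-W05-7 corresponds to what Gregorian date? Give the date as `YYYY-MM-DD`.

ISO week 1 of 6110 is the week containing the first Thursday of 6110.
Week 5, day 7 (Sunday) lands on 6110-02-02.

6110-02-02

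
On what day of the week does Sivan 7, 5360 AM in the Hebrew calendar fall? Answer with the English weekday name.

This is JDN 2305588 (20 May 1600 Gregorian).
2305588 ≡ 5 (mod 7); counting from Monday = 0 gives Saturday.

Saturday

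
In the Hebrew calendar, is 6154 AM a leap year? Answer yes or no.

yes

Hebrew year 6154 is year 17 of its 19-year Metonic cycle; leap years are at positions 3, 6, 8, 11, 14, 17, 19, so it is a leap year (13 months).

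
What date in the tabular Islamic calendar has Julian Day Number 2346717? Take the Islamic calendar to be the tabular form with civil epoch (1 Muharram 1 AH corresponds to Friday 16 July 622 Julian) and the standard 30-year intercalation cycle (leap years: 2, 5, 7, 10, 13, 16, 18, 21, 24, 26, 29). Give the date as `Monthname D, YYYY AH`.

Dhu al-Qa'dah 29, 1124 AH

JDN 2346717 is 28 December 1712 in the Gregorian calendar.
In the tabular Islamic calendar that day is Dhu al-Qa'dah 29, 1124 AH.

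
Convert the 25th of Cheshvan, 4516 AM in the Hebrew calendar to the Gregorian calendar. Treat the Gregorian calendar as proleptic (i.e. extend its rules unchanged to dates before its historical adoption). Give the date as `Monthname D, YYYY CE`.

Julian Day Number of the source date = 1997129.
Converting JDN 1997129 to the Gregorian calendar gives 8 November 755 CE.

November 8, 755 CE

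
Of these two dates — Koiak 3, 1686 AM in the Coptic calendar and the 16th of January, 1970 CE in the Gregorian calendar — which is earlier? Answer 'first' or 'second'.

first

The two dates have Julian Day Numbers 2440568 and 2440603 respectively.
Since 2440568 < 2440603, the first date comes first.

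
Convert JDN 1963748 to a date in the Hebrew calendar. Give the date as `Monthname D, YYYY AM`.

JDN 1963748 is 16 June 664 in the proleptic Gregorian calendar.
In the Hebrew calendar that day is Tammuz 14, 4424 AM.

Tammuz 14, 4424 AM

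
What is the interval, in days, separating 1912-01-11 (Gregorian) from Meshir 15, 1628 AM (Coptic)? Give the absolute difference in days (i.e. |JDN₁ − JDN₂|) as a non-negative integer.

First date → JDN 2419413; second date → JDN 2419456.
The interval is |2419413 − 2419456| = 43 days.

43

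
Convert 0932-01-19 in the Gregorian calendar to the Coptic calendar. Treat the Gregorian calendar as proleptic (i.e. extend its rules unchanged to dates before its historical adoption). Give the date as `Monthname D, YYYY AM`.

Tobi 18, 648 AM

Julian Day Number of the source date = 2061484.
Converting JDN 2061484 to the Coptic calendar gives 18 Tobi 648 AM.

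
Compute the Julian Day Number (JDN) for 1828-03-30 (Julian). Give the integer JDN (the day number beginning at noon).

In the Gregorian calendar the same day is 11 April 1828.
JDN 2299161 is 15 October 1582 CE (Gregorian); the target day is +89663 days from there, so JDN = 2388824.

2388824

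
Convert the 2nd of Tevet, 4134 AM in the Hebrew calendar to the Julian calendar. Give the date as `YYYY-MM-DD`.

0373-12-03

Julian Day Number of the source date = 1857633.
Converting JDN 1857633 to the Julian calendar gives 3 December 373 CE.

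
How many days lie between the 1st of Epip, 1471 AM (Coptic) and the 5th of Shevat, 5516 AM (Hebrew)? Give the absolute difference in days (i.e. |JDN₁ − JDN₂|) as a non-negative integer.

185

JDN of the first date = 2362247.
JDN of the second date = 2362432.
|2362432 − 2362247| = 185.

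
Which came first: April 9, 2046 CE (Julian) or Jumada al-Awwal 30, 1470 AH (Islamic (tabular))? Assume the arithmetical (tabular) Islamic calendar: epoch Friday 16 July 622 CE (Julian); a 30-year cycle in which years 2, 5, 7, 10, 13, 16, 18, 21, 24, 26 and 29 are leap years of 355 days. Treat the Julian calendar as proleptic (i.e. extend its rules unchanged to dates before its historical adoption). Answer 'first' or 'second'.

First date → JDN 2468458; second date → JDN 2469152.
JDN 2468458 < JDN 2469152, so the first date is earlier.

first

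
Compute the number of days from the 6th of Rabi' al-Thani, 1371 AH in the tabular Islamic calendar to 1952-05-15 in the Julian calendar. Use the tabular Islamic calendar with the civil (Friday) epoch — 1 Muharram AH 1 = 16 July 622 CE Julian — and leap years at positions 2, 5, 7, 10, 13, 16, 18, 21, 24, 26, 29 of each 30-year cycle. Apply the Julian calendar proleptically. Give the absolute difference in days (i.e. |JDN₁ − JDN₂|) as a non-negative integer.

First date → JDN 2434016; second date → JDN 2434161.
The interval is |2434016 − 2434161| = 145 days.

145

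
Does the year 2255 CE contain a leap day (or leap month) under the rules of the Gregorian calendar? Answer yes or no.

2255 is not divisible by 4, so it is a common year.

no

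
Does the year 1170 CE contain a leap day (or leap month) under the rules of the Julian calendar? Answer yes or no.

no

1170 mod 4 = 2, so it is a common year in the Julian calendar.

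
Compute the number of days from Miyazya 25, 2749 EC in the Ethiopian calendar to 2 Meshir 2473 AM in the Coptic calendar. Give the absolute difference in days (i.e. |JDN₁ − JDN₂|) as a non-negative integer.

JDN of the first date = 2728162.
JDN of the second date = 2728079.
|2728079 − 2728162| = 83.

83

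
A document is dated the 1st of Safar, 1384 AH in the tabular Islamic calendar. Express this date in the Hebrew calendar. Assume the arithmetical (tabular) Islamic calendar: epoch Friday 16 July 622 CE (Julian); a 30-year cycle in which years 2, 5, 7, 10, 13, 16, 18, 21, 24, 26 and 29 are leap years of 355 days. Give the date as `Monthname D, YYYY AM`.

The source date corresponds to 12 June 1964 in the Gregorian calendar (JDN 2438559).
That day falls on 2 Tammuz 5724 AM in the Hebrew calendar.

Tammuz 2, 5724 AM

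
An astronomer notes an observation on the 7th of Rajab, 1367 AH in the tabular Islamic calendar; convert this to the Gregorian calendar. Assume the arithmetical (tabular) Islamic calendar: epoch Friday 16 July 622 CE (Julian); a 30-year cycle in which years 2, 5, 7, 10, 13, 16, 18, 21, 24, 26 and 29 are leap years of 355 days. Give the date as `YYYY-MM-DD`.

Julian Day Number of the source date = 2432688.
Converting JDN 2432688 to the Gregorian calendar gives 16 May 1948 CE.

1948-05-16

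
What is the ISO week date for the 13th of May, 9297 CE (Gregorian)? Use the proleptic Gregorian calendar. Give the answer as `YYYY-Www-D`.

9297-W20-1

The weekday is Monday (ISO weekday 1).
That Monday belongs to ISO week 20 of ISO year 9297.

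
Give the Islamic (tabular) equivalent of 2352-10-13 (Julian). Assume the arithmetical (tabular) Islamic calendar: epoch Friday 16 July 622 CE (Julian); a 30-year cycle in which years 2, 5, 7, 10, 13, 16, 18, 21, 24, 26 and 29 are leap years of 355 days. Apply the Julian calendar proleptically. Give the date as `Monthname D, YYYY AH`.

The source date corresponds to 29 October 2352 in the Gregorian calendar (JDN 2580412).
That day falls on 19 Jumada al-Awwal 1784 AH in the tabular Islamic calendar.

Jumada al-Awwal 19, 1784 AH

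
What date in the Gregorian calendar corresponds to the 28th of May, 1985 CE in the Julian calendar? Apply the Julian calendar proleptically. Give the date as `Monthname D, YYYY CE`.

June 10, 1985 CE

The Julian–Gregorian offset here is 13 days (Julian trailing).
28 May 1985 Julian + 13 days → 10 June 1985 Gregorian.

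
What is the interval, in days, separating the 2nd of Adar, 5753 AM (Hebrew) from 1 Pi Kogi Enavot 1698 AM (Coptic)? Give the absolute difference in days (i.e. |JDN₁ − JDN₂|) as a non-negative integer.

3823

JDN of the first date = 2449042.
JDN of the second date = 2445219.
|2445219 − 2449042| = 3823.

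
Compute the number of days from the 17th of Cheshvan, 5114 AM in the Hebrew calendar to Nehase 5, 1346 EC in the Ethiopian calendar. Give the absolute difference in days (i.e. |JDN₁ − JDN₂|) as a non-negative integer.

JDN of the first date = 2215530.
JDN of the second date = 2215816.
|2215816 − 2215530| = 286.

286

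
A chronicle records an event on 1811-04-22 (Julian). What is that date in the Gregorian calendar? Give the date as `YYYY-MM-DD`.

1811-05-04

For dates in this range the Gregorian date is 12 days ahead of the Julian.
22 April 1811 Julian + 12 days → 4 May 1811 Gregorian.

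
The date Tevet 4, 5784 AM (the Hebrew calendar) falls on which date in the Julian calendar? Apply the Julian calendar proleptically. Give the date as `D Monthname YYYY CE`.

3 December 2023 CE

The source date corresponds to 16 December 2023 in the Gregorian calendar (JDN 2460295).
That day falls on 3 December 2023 CE in the Julian calendar.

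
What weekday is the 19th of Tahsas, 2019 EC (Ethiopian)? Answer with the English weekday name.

Monday

This is JDN 2461403 (28 December 2026 Gregorian).
2461403 ≡ 0 (mod 7); counting from Monday = 0 gives Monday.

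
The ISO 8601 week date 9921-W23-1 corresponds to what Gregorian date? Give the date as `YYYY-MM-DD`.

ISO week 1 of 9921 is the week containing the first Thursday of 9921.
Week 23, day 1 (Monday) lands on 9921-06-06.

9921-06-06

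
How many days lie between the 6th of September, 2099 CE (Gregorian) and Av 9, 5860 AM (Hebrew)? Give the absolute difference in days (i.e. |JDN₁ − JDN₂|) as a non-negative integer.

JDN of the first date = 2487953.
JDN of the second date = 2488295.
|2488295 − 2487953| = 342.

342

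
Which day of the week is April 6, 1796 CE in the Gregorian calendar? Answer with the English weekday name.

Since JDN mod 7 = 2 (0 = Monday), the day is Wednesday.

Wednesday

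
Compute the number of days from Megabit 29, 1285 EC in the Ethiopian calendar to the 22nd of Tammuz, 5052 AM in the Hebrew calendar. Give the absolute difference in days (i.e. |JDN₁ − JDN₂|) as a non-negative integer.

JDN of the first date = 2193410.
JDN of the second date = 2193150.
|2193150 − 2193410| = 260.

260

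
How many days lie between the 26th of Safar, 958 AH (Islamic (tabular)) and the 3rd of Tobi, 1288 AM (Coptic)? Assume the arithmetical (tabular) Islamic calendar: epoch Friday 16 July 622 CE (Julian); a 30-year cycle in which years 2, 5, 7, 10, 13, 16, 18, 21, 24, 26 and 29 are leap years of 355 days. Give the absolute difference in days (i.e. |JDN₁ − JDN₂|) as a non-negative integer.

First date → JDN 2287624; second date → JDN 2295229.
The interval is |2287624 − 2295229| = 7605 days.

7605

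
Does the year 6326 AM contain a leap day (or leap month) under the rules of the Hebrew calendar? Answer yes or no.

no

Hebrew year 6326 is year 18 of its 19-year Metonic cycle; leap years are at positions 3, 6, 8, 11, 14, 17, 19, so it is a common year (12 months).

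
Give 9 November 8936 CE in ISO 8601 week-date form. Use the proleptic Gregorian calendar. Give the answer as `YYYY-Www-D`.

The weekday is Friday (ISO weekday 5).
That Friday belongs to ISO week 45 of ISO year 8936.

8936-W45-5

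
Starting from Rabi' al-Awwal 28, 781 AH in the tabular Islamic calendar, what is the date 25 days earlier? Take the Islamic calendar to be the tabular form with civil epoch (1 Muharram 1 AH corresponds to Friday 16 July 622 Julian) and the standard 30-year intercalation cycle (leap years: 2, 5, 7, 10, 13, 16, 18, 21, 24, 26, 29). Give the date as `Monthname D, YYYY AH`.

Counting 25 days back from JDN 2224932 reaches JDN 2224907, which is Rabi' al-Awwal 3, 781 AH.

Rabi' al-Awwal 3, 781 AH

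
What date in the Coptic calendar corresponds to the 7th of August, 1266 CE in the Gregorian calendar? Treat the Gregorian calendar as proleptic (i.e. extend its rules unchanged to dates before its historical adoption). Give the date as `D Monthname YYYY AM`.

Julian Day Number of the source date = 2183676.
Converting JDN 2183676 to the Coptic calendar gives 7 Mesori 982 AM.

7 Mesori 982 AM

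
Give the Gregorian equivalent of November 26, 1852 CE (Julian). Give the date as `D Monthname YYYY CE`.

8 December 1852 CE

The Julian–Gregorian offset here is 12 days (Julian trailing).
26 November 1852 Julian + 12 days → 8 December 1852 Gregorian.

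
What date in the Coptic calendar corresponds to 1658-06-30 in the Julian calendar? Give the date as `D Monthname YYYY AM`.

6 Epip 1374 AM

The source date corresponds to 10 July 1658 in the Gregorian calendar (JDN 2326823).
That day falls on 6 Epip 1374 AM in the Coptic calendar.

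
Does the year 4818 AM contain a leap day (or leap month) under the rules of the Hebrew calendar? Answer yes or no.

yes

Hebrew year 4818 is year 11 of its 19-year Metonic cycle; leap years are at positions 3, 6, 8, 11, 14, 17, 19, so it is a leap year (13 months).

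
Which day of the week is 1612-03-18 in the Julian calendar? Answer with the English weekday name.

Wednesday

Equivalently 28 March 1612 Gregorian, JDN 2309918.
2309918 ≡ 2 (mod 7); counting from Monday = 0 gives Wednesday.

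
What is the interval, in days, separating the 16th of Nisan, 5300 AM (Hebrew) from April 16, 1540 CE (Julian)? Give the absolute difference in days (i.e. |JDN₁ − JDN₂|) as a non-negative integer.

23

First date → JDN 2283626; second date → JDN 2283649.
The interval is |2283626 − 2283649| = 23 days.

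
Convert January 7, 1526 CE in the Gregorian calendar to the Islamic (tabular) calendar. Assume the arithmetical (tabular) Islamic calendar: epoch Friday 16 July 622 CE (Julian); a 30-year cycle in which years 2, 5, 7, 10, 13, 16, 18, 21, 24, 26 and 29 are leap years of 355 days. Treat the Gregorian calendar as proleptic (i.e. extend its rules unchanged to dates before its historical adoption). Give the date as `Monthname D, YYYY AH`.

Julian Day Number of the source date = 2278426.
Converting JDN 2278426 to the tabular Islamic calendar gives 13 Rabi' al-Awwal 932 AH.

Rabi' al-Awwal 13, 932 AH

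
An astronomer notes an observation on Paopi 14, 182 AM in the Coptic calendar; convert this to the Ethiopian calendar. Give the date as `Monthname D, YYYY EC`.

Both dates share Julian Day Number 1891183; in the Ethiopian calendar that is 14 Tikimt 458 EC.

Tikimt 14, 458 EC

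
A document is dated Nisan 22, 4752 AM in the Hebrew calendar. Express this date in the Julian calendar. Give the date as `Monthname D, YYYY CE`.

Both dates share Julian Day Number 2083474; in the Julian calendar that is 29 March 992 CE.

March 29, 992 CE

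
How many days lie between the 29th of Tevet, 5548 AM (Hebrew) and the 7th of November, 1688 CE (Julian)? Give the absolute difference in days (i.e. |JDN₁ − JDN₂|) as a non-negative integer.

First date → JDN 2374122; second date → JDN 2337911.
The interval is |2374122 − 2337911| = 36211 days.

36211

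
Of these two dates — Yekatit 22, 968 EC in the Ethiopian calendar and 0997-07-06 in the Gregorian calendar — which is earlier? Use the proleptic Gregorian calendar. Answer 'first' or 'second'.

first

The two dates have Julian Day Numbers 2077589 and 2085394 respectively.
Since 2077589 < 2085394, the first date comes first.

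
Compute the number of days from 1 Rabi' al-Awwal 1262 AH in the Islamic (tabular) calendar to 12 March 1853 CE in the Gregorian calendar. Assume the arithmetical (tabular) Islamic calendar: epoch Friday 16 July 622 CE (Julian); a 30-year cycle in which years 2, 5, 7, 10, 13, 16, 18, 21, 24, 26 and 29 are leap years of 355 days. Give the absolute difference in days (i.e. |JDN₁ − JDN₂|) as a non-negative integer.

2570

JDN of the first date = 2395355.
JDN of the second date = 2397925.
|2397925 − 2395355| = 2570.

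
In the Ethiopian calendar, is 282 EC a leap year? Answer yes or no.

no

282 mod 4 = 2; in the Ethiopian calendar a year is leap when year mod 4 = 3, so it is a common year.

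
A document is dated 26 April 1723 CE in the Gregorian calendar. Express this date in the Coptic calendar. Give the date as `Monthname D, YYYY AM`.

Julian Day Number of the source date = 2350488.
Converting JDN 2350488 to the Coptic calendar gives 20 Parmouti 1439 AM.

Parmouti 20, 1439 AM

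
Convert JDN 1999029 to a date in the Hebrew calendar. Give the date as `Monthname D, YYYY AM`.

Shevat 5, 4521 AM

JDN 1999029 is 20 January 761 in the proleptic Gregorian calendar.
In the Hebrew calendar that day is Shevat 5, 4521 AM.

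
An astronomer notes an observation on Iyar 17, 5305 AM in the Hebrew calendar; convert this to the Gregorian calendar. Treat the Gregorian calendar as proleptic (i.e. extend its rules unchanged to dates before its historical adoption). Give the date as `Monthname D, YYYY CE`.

May 9, 1545 CE

Both dates share Julian Day Number 2285488; in the Gregorian calendar that is 9 May 1545 CE.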